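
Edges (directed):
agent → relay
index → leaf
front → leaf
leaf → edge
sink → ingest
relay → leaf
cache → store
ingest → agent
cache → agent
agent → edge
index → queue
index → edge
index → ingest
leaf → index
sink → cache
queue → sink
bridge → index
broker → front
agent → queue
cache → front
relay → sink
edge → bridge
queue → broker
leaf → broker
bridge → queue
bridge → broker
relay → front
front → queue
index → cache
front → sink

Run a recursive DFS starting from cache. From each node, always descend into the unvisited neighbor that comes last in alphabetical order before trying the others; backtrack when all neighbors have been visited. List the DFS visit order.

cache, store, front, sink, ingest, agent, relay, leaf, index, queue, broker, edge, bridge

Visit cache
cache → store
cache → front
front → sink
sink → ingest
ingest → agent
agent → relay
relay → leaf
leaf → index
index → queue
queue → broker
index → edge
edge → bridge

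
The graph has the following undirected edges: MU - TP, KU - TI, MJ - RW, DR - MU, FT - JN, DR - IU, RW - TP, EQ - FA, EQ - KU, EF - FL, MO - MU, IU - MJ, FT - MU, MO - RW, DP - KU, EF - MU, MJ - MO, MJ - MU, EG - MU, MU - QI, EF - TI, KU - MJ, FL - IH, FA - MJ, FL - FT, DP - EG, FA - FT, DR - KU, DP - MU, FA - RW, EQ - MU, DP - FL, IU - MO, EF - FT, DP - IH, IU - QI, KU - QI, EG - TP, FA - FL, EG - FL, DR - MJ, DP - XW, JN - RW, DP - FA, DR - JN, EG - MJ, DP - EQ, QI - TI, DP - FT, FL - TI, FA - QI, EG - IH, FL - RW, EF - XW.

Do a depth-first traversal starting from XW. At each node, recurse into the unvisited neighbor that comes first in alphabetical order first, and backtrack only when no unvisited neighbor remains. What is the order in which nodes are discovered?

Visit XW
XW → DP
DP → EG
EG → FL
FL → EF
EF → FT
FT → FA
FA → EQ
EQ → KU
KU → DR
DR → IU
IU → MJ
MJ → MO
MO → MU
MU → QI
QI → TI
MU → TP
TP → RW
RW → JN
FL → IH

XW, DP, EG, FL, EF, FT, FA, EQ, KU, DR, IU, MJ, MO, MU, QI, TI, TP, RW, JN, IH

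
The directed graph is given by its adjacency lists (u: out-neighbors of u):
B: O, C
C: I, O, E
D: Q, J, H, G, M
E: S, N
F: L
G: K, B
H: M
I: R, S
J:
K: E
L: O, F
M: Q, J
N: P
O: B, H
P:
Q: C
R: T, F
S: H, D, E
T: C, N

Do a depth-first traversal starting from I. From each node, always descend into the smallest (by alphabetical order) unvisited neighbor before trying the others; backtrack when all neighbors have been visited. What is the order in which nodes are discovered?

Visit I
I → R
R → F
F → L
L → O
O → B
B → C
C → E
E → N
N → P
E → S
S → D
D → G
G → K
D → H
H → M
M → J
M → Q
R → T

I -> R -> F -> L -> O -> B -> C -> E -> N -> P -> S -> D -> G -> K -> H -> M -> J -> Q -> T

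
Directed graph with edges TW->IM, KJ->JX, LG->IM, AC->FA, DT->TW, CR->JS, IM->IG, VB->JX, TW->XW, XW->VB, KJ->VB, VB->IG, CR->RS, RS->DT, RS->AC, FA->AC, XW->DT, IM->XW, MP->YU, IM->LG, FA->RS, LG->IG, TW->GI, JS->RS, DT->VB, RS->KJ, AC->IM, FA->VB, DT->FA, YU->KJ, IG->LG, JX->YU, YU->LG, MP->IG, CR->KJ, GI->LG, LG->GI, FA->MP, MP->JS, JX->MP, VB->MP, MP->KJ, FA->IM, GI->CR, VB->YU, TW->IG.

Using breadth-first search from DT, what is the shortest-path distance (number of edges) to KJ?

Level 0: DT
Level 1: FA, TW, VB
Level 2: AC, GI, IG, IM, JX, MP, RS, XW, YU
Level 3: CR, JS, KJ, LG
KJ first appears at level 3.

3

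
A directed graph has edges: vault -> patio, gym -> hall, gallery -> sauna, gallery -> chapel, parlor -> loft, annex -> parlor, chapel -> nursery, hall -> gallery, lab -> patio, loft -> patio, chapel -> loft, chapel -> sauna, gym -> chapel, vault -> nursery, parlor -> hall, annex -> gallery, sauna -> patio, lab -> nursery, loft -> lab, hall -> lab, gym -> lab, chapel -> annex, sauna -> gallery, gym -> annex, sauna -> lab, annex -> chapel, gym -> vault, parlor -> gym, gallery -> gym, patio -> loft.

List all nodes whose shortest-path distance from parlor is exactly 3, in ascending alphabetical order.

nursery, sauna

Level 0: parlor
Level 1: gym, hall, loft
Level 2: annex, chapel, gallery, lab, patio, vault
Level 3: nursery, sauna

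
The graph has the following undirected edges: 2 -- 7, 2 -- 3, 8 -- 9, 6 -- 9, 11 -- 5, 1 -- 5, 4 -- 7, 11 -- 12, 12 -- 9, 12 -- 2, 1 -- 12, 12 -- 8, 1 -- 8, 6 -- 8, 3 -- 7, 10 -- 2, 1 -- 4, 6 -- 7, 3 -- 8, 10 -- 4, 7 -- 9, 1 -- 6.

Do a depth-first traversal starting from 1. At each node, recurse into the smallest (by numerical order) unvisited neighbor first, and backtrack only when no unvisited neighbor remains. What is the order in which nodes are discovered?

Visit 1
1 → 4
4 → 7
7 → 2
2 → 3
3 → 8
8 → 6
6 → 9
9 → 12
12 → 11
11 → 5
2 → 10

1 → 4 → 7 → 2 → 3 → 8 → 6 → 9 → 12 → 11 → 5 → 10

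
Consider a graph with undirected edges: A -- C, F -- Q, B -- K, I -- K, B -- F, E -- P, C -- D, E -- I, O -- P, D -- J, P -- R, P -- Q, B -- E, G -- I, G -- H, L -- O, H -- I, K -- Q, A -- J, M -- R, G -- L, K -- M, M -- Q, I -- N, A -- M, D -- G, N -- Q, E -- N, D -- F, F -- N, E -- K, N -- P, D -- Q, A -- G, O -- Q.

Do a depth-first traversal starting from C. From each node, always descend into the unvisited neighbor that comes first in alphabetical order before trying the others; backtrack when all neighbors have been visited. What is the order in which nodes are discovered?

Visit C
C → A
A → G
G → D
D → F
F → B
B → E
E → I
I → H
I → K
K → M
M → Q
Q → N
N → P
P → O
O → L
P → R
D → J

C -> A -> G -> D -> F -> B -> E -> I -> H -> K -> M -> Q -> N -> P -> O -> L -> R -> J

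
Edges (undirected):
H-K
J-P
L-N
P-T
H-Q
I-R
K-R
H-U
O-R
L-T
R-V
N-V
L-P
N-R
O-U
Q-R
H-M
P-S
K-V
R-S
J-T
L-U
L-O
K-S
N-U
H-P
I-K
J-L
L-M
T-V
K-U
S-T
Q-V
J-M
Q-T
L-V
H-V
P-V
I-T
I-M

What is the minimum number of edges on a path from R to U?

2

Level 0: R
Level 1: I, K, N, O, Q, S, V
Level 2: H, L, M, P, T, U
Level 3: J
U first appears at level 2.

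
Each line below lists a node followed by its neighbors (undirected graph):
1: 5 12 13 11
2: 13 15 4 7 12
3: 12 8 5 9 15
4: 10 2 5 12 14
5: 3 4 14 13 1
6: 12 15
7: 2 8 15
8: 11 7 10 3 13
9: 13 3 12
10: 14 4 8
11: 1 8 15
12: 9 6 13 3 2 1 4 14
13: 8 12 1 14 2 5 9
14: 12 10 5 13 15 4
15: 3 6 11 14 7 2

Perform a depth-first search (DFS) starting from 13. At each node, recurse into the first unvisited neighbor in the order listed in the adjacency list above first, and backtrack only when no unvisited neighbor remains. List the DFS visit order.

Visit 13
13 → 8
8 → 11
11 → 1
1 → 5
5 → 3
3 → 12
12 → 9
12 → 6
6 → 15
15 → 14
14 → 10
10 → 4
4 → 2
2 → 7

13 → 8 → 11 → 1 → 5 → 3 → 12 → 9 → 6 → 15 → 14 → 10 → 4 → 2 → 7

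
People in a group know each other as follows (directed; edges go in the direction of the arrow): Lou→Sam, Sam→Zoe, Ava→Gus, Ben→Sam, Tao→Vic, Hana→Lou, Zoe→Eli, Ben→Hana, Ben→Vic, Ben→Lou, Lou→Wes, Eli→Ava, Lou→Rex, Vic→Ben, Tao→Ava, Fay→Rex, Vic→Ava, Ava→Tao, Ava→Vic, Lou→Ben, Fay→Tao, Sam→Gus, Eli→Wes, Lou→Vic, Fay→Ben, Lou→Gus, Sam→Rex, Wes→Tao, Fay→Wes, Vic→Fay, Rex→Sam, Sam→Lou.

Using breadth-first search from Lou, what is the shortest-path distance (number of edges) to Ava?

2

Level 0: Lou
Level 1: Ben, Gus, Rex, Sam, Vic, Wes
Level 2: Ava, Fay, Hana, Tao, Zoe
Level 3: Eli
Ava first appears at level 2.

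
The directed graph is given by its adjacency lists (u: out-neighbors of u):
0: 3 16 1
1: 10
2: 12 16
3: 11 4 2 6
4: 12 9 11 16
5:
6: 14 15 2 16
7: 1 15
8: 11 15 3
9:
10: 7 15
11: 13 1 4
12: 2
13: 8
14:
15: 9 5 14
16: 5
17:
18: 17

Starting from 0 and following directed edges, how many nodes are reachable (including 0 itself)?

BFS from 0 visits: 0, 16, 3, 1, 5, 11, 6, 4, 2, 10, 13, 15, 14, 12, 9, 7, 8
Reachable nodes: 17 of 19 total.

17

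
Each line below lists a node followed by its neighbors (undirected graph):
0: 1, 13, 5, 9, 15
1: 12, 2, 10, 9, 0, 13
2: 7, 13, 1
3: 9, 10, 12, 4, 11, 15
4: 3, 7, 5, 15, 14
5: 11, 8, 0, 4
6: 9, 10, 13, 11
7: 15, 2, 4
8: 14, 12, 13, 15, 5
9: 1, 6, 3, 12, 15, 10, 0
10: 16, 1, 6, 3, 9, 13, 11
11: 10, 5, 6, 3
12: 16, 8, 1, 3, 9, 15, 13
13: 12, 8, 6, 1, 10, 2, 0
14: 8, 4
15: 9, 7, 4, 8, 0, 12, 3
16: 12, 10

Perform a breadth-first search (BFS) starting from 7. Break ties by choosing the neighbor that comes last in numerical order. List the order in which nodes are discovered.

7 -> 15 -> 4 -> 2 -> 12 -> 9 -> 8 -> 3 -> 0 -> 14 -> 5 -> 13 -> 1 -> 16 -> 10 -> 6 -> 11

Visit 7; enqueue 15, 4, 2 → queue [15, 4, 2]
Visit 15; enqueue 12, 9, 8, 3, 0 → queue [4, 2, 12, 9, 8, 3, 0]
Visit 4; enqueue 14, 5 → queue [2, 12, 9, 8, 3, 0, 14, 5]
Visit 2; enqueue 13, 1 → queue [12, 9, 8, 3, 0, 14, 5, 13, 1]
Visit 12; enqueue 16 → queue [9, 8, 3, 0, 14, 5, 13, 1, 16]
Visit 9; enqueue 10, 6 → queue [8, 3, 0, 14, 5, 13, 1, 16, 10, 6]
Visit 8 → queue [3, 0, 14, 5, 13, 1, 16, 10, 6]
Visit 3; enqueue 11 → queue [0, 14, 5, 13, 1, 16, 10, 6, 11]
Visit 0 → queue [14, 5, 13, 1, 16, 10, 6, 11]
Visit 14 → queue [5, 13, 1, 16, 10, 6, 11]
Visit 5 → queue [13, 1, 16, 10, 6, 11]
Visit 13 → queue [1, 16, 10, 6, 11]
Visit 1 → queue [16, 10, 6, 11]
Visit 16 → queue [10, 6, 11]
Visit 10 → queue [6, 11]
Visit 6 → queue [11]
Visit 11 → queue []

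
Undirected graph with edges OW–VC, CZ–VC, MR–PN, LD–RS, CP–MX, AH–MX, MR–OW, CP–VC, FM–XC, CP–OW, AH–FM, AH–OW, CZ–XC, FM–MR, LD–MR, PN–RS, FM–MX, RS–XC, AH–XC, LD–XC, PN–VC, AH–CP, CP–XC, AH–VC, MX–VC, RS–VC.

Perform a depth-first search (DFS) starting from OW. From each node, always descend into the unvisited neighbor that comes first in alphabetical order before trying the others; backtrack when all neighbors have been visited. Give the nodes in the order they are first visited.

OW, AH, CP, MX, FM, MR, LD, RS, PN, VC, CZ, XC

Visit OW
OW → AH
AH → CP
CP → MX
MX → FM
FM → MR
MR → LD
LD → RS
RS → PN
PN → VC
VC → CZ
CZ → XC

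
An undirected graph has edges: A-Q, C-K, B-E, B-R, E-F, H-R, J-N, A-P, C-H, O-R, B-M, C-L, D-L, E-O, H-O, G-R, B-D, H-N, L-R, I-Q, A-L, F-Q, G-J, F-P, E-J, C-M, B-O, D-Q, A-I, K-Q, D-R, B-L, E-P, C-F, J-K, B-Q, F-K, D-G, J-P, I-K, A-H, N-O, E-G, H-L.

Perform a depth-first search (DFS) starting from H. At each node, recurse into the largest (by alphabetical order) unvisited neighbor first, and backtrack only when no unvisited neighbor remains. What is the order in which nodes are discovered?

H, R, O, N, J, P, F, Q, K, I, A, L, D, G, E, B, M, C

Visit H
H → R
R → O
O → N
N → J
J → P
P → F
F → Q
Q → K
K → I
I → A
A → L
L → D
D → G
G → E
E → B
B → M
M → C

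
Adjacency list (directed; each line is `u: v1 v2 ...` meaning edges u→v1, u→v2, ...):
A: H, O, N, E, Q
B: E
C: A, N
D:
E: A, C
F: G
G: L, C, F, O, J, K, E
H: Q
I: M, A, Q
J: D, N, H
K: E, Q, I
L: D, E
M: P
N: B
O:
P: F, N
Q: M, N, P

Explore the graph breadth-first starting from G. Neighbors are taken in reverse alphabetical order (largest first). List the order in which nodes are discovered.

G → O → L → K → J → F → E → C → D → Q → I → N → H → A → P → M → B

Visit G; enqueue O, L, K, J, F, E, C → queue [O, L, K, J, F, E, C]
Visit O → queue [L, K, J, F, E, C]
Visit L; enqueue D → queue [K, J, F, E, C, D]
Visit K; enqueue Q, I → queue [J, F, E, C, D, Q, I]
Visit J; enqueue N, H → queue [F, E, C, D, Q, I, N, H]
Visit F → queue [E, C, D, Q, I, N, H]
Visit E; enqueue A → queue [C, D, Q, I, N, H, A]
Visit C → queue [D, Q, I, N, H, A]
Visit D → queue [Q, I, N, H, A]
Visit Q; enqueue P, M → queue [I, N, H, A, P, M]
Visit I → queue [N, H, A, P, M]
Visit N; enqueue B → queue [H, A, P, M, B]
Visit H → queue [A, P, M, B]
Visit A → queue [P, M, B]
Visit P → queue [M, B]
Visit M → queue [B]
Visit B → queue []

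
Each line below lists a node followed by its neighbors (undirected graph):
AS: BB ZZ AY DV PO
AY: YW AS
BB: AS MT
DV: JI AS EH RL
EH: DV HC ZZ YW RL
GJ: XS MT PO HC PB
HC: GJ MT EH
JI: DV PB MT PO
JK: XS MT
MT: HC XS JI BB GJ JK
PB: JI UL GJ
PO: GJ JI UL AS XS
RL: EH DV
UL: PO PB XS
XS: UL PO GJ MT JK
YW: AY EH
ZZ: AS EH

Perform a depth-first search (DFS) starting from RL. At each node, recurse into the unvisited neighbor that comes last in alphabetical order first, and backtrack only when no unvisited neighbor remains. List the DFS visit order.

RL EH ZZ AS PO XS UL PB JI MT JK HC GJ BB DV AY YW

Visit RL
RL → EH
EH → ZZ
ZZ → AS
AS → PO
PO → XS
XS → UL
UL → PB
PB → JI
JI → MT
MT → JK
MT → HC
HC → GJ
MT → BB
JI → DV
AS → AY
AY → YW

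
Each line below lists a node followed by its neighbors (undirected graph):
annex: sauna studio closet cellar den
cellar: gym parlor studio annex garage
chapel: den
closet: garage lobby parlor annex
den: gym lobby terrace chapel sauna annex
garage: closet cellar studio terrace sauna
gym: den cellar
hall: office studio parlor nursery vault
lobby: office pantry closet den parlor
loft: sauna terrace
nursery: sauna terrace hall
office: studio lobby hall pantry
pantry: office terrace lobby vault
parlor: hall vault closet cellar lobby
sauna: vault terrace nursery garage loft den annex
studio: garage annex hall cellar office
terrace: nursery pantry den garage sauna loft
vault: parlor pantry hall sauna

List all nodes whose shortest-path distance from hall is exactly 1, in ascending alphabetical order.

nursery, office, parlor, studio, vault

Level 0: hall
Level 1: nursery, office, parlor, studio, vault
Level 2: annex, cellar, closet, garage, lobby, pantry, sauna, terrace
Level 3: den, gym, loft
Level 4: chapel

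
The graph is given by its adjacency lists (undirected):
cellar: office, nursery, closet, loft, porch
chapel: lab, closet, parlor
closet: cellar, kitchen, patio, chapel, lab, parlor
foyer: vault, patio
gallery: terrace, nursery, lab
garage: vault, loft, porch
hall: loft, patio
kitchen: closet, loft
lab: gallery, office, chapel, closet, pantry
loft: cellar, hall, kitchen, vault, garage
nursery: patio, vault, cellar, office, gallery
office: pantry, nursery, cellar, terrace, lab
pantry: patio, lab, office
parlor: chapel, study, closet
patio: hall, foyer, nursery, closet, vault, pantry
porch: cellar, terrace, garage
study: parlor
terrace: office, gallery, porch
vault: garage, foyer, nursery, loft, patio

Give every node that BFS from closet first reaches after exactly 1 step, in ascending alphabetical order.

Level 0: closet
Level 1: cellar, chapel, kitchen, lab, parlor, patio
Level 2: foyer, gallery, hall, loft, nursery, office, pantry, porch, study, vault
Level 3: garage, terrace

cellar, chapel, kitchen, lab, parlor, patio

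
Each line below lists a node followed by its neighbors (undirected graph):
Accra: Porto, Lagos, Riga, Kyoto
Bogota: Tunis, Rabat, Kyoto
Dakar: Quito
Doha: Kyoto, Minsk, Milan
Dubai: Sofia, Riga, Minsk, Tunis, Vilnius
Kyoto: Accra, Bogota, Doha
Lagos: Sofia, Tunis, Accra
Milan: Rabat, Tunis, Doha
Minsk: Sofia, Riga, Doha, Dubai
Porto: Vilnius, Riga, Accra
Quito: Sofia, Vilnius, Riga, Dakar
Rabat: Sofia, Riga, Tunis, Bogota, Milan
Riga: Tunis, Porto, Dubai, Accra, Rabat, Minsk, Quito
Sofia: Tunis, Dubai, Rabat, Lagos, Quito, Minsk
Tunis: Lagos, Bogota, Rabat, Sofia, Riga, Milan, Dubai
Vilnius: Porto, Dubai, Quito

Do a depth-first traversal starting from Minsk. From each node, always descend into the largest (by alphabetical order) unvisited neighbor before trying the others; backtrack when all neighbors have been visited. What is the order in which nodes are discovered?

Visit Minsk
Minsk → Sofia
Sofia → Tunis
Tunis → Riga
Riga → Rabat
Rabat → Milan
Milan → Doha
Doha → Kyoto
Kyoto → Bogota
Kyoto → Accra
Accra → Porto
Porto → Vilnius
Vilnius → Quito
Quito → Dakar
Vilnius → Dubai
Accra → Lagos

Minsk → Sofia → Tunis → Riga → Rabat → Milan → Doha → Kyoto → Bogota → Accra → Porto → Vilnius → Quito → Dakar → Dubai → Lagos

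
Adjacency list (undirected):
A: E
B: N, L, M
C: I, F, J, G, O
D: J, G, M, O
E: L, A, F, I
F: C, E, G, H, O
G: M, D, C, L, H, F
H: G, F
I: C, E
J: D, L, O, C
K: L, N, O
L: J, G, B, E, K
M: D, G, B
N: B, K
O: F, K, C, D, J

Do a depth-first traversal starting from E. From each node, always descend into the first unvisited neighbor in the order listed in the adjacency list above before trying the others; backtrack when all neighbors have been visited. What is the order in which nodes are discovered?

E → L → J → D → G → M → B → N → K → O → F → C → I → H → A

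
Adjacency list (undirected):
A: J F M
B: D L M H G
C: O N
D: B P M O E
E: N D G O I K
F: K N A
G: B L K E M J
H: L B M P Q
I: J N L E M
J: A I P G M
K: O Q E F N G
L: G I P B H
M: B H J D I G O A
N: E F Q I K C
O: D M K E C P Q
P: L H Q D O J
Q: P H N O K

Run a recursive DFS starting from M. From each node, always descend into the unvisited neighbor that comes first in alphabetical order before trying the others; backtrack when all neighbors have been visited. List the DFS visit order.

Visit M
M → A
A → F
F → K
K → E
E → D
D → B
B → G
G → J
J → I
I → L
L → H
H → P
P → O
O → C
C → N
N → Q

M -> A -> F -> K -> E -> D -> B -> G -> J -> I -> L -> H -> P -> O -> C -> N -> Q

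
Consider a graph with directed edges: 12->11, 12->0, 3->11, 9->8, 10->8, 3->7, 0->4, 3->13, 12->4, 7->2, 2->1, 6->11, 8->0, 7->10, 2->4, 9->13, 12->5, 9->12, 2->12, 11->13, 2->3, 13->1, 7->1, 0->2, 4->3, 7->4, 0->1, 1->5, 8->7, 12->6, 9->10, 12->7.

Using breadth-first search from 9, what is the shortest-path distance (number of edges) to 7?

Level 0: 9
Level 1: 8, 10, 12, 13
Level 2: 0, 1, 4, 5, 6, 7, 11
Level 3: 2, 3
7 first appears at level 2.

2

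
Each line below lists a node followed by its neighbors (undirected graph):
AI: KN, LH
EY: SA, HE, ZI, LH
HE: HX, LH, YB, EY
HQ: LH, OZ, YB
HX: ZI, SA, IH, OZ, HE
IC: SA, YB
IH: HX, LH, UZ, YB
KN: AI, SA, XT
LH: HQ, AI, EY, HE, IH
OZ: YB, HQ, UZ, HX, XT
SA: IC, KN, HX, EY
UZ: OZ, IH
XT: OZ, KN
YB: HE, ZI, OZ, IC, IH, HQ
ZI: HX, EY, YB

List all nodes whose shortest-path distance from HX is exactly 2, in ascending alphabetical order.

Level 0: HX
Level 1: HE, IH, OZ, SA, ZI
Level 2: EY, HQ, IC, KN, LH, UZ, XT, YB
Level 3: AI

EY, HQ, IC, KN, LH, UZ, XT, YB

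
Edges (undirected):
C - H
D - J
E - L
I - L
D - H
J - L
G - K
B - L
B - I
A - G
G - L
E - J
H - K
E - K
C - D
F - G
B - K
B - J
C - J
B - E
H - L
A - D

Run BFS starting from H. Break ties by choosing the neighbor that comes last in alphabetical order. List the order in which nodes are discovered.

Visit H; enqueue L, K, D, C → queue [L, K, D, C]
Visit L; enqueue J, I, G, E, B → queue [K, D, C, J, I, G, E, B]
Visit K → queue [D, C, J, I, G, E, B]
Visit D; enqueue A → queue [C, J, I, G, E, B, A]
Visit C → queue [J, I, G, E, B, A]
Visit J → queue [I, G, E, B, A]
Visit I → queue [G, E, B, A]
Visit G; enqueue F → queue [E, B, A, F]
Visit E → queue [B, A, F]
Visit B → queue [A, F]
Visit A → queue [F]
Visit F → queue []

H L K D C J I G E B A F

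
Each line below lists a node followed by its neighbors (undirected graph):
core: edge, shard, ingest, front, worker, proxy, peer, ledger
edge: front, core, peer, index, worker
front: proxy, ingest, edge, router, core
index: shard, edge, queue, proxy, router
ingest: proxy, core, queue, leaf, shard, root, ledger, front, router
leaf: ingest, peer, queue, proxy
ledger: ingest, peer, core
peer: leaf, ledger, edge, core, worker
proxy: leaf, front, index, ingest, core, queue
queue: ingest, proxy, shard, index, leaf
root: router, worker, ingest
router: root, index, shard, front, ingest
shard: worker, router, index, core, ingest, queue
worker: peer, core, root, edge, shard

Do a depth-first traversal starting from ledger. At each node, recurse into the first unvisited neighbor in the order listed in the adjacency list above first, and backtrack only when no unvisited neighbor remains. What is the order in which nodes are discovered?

ledger, ingest, proxy, leaf, peer, edge, front, router, root, worker, core, shard, index, queue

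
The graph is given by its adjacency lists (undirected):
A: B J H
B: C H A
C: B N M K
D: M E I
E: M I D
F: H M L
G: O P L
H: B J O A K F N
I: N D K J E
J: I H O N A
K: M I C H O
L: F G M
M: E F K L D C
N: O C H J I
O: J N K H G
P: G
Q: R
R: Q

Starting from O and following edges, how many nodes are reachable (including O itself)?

16

BFS from O visits: O, J, N, K, H, G, I, A, C, M, B, F, P, L, D, E
Reachable nodes: 16 of 18 total.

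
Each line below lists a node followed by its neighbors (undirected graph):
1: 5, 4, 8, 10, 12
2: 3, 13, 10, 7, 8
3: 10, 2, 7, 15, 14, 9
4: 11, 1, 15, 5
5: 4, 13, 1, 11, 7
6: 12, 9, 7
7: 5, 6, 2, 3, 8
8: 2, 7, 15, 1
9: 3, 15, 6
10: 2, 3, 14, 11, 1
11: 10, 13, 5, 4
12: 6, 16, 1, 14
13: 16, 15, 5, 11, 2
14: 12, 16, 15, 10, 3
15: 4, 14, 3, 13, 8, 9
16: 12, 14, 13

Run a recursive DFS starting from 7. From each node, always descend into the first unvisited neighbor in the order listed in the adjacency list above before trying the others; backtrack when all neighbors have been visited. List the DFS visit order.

7, 5, 4, 11, 10, 2, 3, 15, 14, 12, 6, 9, 16, 13, 1, 8

Visit 7
7 → 5
5 → 4
4 → 11
11 → 10
10 → 2
2 → 3
3 → 15
15 → 14
14 → 12
12 → 6
6 → 9
12 → 16
16 → 13
12 → 1
1 → 8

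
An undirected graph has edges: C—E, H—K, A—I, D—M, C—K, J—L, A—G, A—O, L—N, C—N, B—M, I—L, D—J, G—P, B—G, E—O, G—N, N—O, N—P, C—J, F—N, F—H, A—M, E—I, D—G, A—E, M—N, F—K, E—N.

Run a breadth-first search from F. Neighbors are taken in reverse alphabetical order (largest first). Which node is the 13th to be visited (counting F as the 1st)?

Visit F; enqueue N, K, H → queue [N, K, H]
Visit N; enqueue P, O, M, L, G, E, C → queue [K, H, P, O, M, L, G, E, C]
Visit K → queue [H, P, O, M, L, G, E, C]
Visit H → queue [P, O, M, L, G, E, C]
Visit P → queue [O, M, L, G, E, C]
Visit O; enqueue A → queue [M, L, G, E, C, A]
Visit M; enqueue D, B → queue [L, G, E, C, A, D, B]
Visit L; enqueue J, I → queue [G, E, C, A, D, B, J, I]
Visit G → queue [E, C, A, D, B, J, I]
Visit E → queue [C, A, D, B, J, I]
Visit C → queue [A, D, B, J, I]
Visit A → queue [D, B, J, I]
Visit D → queue [B, J, I]
Visit B → queue [J, I]
Visit J → queue [I]
Visit I → queue []

Visit order: F, N, K, H, P, O, M, L, G, E, C, A, D, B, J, I

D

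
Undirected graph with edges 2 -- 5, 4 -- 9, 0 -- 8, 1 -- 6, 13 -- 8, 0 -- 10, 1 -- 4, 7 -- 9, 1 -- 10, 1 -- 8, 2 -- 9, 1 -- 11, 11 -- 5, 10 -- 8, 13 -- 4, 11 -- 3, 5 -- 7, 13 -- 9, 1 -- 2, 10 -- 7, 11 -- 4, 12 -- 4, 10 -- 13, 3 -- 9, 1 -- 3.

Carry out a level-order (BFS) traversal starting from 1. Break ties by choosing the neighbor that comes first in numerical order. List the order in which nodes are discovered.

Visit 1; enqueue 2, 3, 4, 6, 8, 10, 11 → queue [2, 3, 4, 6, 8, 10, 11]
Visit 2; enqueue 5, 9 → queue [3, 4, 6, 8, 10, 11, 5, 9]
Visit 3 → queue [4, 6, 8, 10, 11, 5, 9]
Visit 4; enqueue 12, 13 → queue [6, 8, 10, 11, 5, 9, 12, 13]
Visit 6 → queue [8, 10, 11, 5, 9, 12, 13]
Visit 8; enqueue 0 → queue [10, 11, 5, 9, 12, 13, 0]
Visit 10; enqueue 7 → queue [11, 5, 9, 12, 13, 0, 7]
Visit 11 → queue [5, 9, 12, 13, 0, 7]
Visit 5 → queue [9, 12, 13, 0, 7]
Visit 9 → queue [12, 13, 0, 7]
Visit 12 → queue [13, 0, 7]
Visit 13 → queue [0, 7]
Visit 0 → queue [7]
Visit 7 → queue []

1, 2, 3, 4, 6, 8, 10, 11, 5, 9, 12, 13, 0, 7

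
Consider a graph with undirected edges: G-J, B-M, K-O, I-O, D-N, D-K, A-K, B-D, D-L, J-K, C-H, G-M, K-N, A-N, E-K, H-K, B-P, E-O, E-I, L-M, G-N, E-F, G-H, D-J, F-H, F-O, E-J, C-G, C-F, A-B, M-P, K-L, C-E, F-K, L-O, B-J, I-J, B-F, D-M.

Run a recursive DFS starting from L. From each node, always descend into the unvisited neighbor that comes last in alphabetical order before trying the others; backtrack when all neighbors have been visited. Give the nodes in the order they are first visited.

L → O → K → N → G → M → P → B → J → I → E → F → H → C → D → A

Visit L
L → O
O → K
K → N
N → G
G → M
M → P
P → B
B → J
J → I
I → E
E → F
F → H
H → C
J → D
B → A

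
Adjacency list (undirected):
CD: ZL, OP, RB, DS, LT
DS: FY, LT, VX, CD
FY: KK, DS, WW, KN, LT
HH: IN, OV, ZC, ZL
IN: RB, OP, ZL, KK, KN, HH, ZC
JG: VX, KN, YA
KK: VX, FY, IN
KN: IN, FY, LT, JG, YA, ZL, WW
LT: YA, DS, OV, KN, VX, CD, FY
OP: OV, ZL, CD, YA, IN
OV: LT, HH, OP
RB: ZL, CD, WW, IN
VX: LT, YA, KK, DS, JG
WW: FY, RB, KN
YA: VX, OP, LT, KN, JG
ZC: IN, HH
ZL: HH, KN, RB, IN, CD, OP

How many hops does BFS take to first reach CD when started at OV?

2

Level 0: OV
Level 1: HH, LT, OP
Level 2: CD, DS, FY, IN, KN, VX, YA, ZC, ZL
Level 3: JG, KK, RB, WW
CD first appears at level 2.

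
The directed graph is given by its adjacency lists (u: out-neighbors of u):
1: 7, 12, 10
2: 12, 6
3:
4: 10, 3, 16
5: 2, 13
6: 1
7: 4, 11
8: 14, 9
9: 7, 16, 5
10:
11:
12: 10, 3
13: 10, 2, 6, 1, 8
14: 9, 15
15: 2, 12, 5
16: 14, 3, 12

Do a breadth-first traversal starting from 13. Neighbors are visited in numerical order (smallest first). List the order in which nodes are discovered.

13, 1, 2, 6, 8, 10, 7, 12, 9, 14, 4, 11, 3, 5, 16, 15

Visit 13; enqueue 1, 2, 6, 8, 10 → queue [1, 2, 6, 8, 10]
Visit 1; enqueue 7, 12 → queue [2, 6, 8, 10, 7, 12]
Visit 2 → queue [6, 8, 10, 7, 12]
Visit 6 → queue [8, 10, 7, 12]
Visit 8; enqueue 9, 14 → queue [10, 7, 12, 9, 14]
Visit 10 → queue [7, 12, 9, 14]
Visit 7; enqueue 4, 11 → queue [12, 9, 14, 4, 11]
Visit 12; enqueue 3 → queue [9, 14, 4, 11, 3]
Visit 9; enqueue 5, 16 → queue [14, 4, 11, 3, 5, 16]
Visit 14; enqueue 15 → queue [4, 11, 3, 5, 16, 15]
Visit 4 → queue [11, 3, 5, 16, 15]
Visit 11 → queue [3, 5, 16, 15]
Visit 3 → queue [5, 16, 15]
Visit 5 → queue [16, 15]
Visit 16 → queue [15]
Visit 15 → queue []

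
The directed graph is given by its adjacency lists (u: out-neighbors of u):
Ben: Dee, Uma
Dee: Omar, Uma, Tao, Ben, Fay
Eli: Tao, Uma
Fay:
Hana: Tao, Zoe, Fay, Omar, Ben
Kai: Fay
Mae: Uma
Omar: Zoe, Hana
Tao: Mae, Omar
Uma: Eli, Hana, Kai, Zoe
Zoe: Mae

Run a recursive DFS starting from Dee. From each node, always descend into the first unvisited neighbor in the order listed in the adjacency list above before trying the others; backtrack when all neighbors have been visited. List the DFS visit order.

Dee -> Omar -> Zoe -> Mae -> Uma -> Eli -> Tao -> Hana -> Fay -> Ben -> Kai

Visit Dee
Dee → Omar
Omar → Zoe
Zoe → Mae
Mae → Uma
Uma → Eli
Eli → Tao
Uma → Hana
Hana → Fay
Hana → Ben
Uma → Kai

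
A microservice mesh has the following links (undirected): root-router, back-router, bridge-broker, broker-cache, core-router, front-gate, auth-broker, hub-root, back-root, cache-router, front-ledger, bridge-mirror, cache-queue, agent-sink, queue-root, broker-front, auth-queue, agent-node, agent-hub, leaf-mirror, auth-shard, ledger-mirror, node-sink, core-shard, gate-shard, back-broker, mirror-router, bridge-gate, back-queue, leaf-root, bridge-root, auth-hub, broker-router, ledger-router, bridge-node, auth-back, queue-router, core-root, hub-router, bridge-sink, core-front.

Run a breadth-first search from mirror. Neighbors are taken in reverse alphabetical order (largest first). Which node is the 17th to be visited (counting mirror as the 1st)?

Visit mirror; enqueue router, ledger, leaf, bridge → queue [router, ledger, leaf, bridge]
Visit router; enqueue root, queue, hub, core, cache, broker, back → queue [ledger, leaf, bridge, root, queue, hub, core, cache, broker, back]
Visit ledger; enqueue front → queue [leaf, bridge, root, queue, hub, core, cache, broker, back, front]
Visit leaf → queue [bridge, root, queue, hub, core, cache, broker, back, front]
Visit bridge; enqueue sink, node, gate → queue [root, queue, hub, core, cache, broker, back, front, sink, node, gate]
Visit root → queue [queue, hub, core, cache, broker, back, front, sink, node, gate]
Visit queue; enqueue auth → queue [hub, core, cache, broker, back, front, sink, node, gate, auth]
Visit hub; enqueue agent → queue [core, cache, broker, back, front, sink, node, gate, auth, agent]
Visit core; enqueue shard → queue [cache, broker, back, front, sink, node, gate, auth, agent, shard]
Visit cache → queue [broker, back, front, sink, node, gate, auth, agent, shard]
Visit broker → queue [back, front, sink, node, gate, auth, agent, shard]
Visit back → queue [front, sink, node, gate, auth, agent, shard]
Visit front → queue [sink, node, gate, auth, agent, shard]
Visit sink → queue [node, gate, auth, agent, shard]
Visit node → queue [gate, auth, agent, shard]
Visit gate → queue [auth, agent, shard]
Visit auth → queue [agent, shard]
Visit agent → queue [shard]
Visit shard → queue []

Visit order: mirror, router, ledger, leaf, bridge, root, queue, hub, core, cache, broker, back, front, sink, node, gate, auth, agent, shard

auth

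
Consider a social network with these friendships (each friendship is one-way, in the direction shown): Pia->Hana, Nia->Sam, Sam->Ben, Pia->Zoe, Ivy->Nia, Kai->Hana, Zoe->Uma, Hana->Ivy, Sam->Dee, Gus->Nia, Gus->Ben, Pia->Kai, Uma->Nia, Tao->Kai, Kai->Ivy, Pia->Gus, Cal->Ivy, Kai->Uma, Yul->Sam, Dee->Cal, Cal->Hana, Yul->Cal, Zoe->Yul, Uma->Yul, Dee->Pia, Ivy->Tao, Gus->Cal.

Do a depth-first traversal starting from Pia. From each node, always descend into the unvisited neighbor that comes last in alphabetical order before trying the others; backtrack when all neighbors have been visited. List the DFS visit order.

Pia → Zoe → Yul → Sam → Dee → Cal → Ivy → Tao → Kai → Uma → Nia → Hana → Ben → Gus

Visit Pia
Pia → Zoe
Zoe → Yul
Yul → Sam
Sam → Dee
Dee → Cal
Cal → Ivy
Ivy → Tao
Tao → Kai
Kai → Uma
Uma → Nia
Kai → Hana
Sam → Ben
Pia → Gus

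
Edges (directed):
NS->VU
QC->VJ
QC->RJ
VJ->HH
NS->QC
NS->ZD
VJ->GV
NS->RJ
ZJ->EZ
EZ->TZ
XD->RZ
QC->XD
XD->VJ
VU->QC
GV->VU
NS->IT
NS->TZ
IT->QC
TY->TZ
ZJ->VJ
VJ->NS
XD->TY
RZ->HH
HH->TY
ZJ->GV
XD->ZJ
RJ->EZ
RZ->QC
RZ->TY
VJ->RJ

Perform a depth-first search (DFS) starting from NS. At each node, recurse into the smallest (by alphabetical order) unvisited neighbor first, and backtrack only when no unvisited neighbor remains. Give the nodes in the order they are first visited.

NS IT QC RJ EZ TZ VJ GV VU HH TY XD RZ ZJ ZD

Visit NS
NS → IT
IT → QC
QC → RJ
RJ → EZ
EZ → TZ
QC → VJ
VJ → GV
GV → VU
VJ → HH
HH → TY
QC → XD
XD → RZ
XD → ZJ
NS → ZD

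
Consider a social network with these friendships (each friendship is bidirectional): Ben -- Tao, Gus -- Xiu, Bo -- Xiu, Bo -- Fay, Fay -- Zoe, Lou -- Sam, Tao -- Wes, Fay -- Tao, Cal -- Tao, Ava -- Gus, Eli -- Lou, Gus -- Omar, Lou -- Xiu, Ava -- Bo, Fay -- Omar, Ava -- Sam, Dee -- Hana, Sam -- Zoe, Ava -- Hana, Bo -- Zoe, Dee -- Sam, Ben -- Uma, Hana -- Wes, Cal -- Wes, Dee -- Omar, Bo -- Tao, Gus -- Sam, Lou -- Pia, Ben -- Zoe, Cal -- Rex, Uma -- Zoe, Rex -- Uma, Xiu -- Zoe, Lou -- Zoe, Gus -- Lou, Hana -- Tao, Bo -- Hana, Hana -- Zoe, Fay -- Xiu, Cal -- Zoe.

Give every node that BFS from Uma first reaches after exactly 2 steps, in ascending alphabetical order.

Level 0: Uma
Level 1: Ben, Rex, Zoe
Level 2: Bo, Cal, Fay, Hana, Lou, Sam, Tao, Xiu
Level 3: Ava, Dee, Eli, Gus, Omar, Pia, Wes

Bo, Cal, Fay, Hana, Lou, Sam, Tao, Xiu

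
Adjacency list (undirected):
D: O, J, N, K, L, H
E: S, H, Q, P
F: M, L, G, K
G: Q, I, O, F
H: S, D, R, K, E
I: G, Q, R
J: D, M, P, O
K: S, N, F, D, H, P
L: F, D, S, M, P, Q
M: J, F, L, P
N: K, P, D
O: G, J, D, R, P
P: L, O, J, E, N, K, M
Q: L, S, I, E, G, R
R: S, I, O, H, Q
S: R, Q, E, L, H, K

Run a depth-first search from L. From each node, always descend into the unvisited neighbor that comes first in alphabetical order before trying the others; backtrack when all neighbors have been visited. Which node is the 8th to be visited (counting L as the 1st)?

Visit L
L → D
D → H
H → E
E → P
P → J
J → M
M → F
F → G
G → I
I → Q
Q → R
R → O
R → S
S → K
K → N

Visit order: L, D, H, E, P, J, M, F, G, I, Q, R, O, S, K, N

F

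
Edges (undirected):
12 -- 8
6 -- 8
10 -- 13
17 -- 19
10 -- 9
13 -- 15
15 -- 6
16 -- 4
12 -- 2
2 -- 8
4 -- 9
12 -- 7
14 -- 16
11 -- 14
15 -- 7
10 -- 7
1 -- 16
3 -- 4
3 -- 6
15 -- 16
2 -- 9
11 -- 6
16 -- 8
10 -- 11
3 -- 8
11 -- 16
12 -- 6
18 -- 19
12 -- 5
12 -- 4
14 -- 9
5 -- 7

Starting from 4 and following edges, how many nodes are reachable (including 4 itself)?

16

BFS from 4 visits: 4, 16, 12, 9, 3, 15, 14, 11, 8, 1, 7, 6, 5, 2, 10, 13
Reachable nodes: 16 of 19 total.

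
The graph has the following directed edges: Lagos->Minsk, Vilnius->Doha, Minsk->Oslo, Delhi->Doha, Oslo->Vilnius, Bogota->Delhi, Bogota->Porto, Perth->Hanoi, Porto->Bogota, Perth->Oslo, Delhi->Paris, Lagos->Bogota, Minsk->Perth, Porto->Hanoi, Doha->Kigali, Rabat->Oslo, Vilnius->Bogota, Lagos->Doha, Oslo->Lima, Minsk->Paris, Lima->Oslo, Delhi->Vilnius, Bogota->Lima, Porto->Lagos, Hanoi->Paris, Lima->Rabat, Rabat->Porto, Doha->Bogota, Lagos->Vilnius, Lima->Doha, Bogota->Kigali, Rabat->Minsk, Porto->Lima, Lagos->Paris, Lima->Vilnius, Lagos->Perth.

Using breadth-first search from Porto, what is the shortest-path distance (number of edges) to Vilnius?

2

Level 0: Porto
Level 1: Bogota, Hanoi, Lagos, Lima
Level 2: Delhi, Doha, Kigali, Minsk, Oslo, Paris, Perth, Rabat, Vilnius
Vilnius first appears at level 2.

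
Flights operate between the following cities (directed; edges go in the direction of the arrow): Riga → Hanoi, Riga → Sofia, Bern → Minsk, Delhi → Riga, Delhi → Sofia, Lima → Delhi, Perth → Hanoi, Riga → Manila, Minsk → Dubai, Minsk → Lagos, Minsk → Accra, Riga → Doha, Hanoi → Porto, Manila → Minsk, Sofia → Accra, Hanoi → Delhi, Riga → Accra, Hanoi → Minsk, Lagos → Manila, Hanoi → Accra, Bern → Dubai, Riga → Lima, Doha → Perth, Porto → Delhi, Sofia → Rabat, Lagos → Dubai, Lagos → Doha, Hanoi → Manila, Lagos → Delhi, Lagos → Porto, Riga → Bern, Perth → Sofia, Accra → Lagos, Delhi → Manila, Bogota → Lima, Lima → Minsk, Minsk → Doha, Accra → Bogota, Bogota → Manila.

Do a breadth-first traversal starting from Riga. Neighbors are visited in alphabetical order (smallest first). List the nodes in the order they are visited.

Visit Riga; enqueue Accra, Bern, Doha, Hanoi, Lima, Manila, Sofia → queue [Accra, Bern, Doha, Hanoi, Lima, Manila, Sofia]
Visit Accra; enqueue Bogota, Lagos → queue [Bern, Doha, Hanoi, Lima, Manila, Sofia, Bogota, Lagos]
Visit Bern; enqueue Dubai, Minsk → queue [Doha, Hanoi, Lima, Manila, Sofia, Bogota, Lagos, Dubai, Minsk]
Visit Doha; enqueue Perth → queue [Hanoi, Lima, Manila, Sofia, Bogota, Lagos, Dubai, Minsk, Perth]
Visit Hanoi; enqueue Delhi, Porto → queue [Lima, Manila, Sofia, Bogota, Lagos, Dubai, Minsk, Perth, Delhi, Porto]
Visit Lima → queue [Manila, Sofia, Bogota, Lagos, Dubai, Minsk, Perth, Delhi, Porto]
Visit Manila → queue [Sofia, Bogota, Lagos, Dubai, Minsk, Perth, Delhi, Porto]
Visit Sofia; enqueue Rabat → queue [Bogota, Lagos, Dubai, Minsk, Perth, Delhi, Porto, Rabat]
Visit Bogota → queue [Lagos, Dubai, Minsk, Perth, Delhi, Porto, Rabat]
Visit Lagos → queue [Dubai, Minsk, Perth, Delhi, Porto, Rabat]
Visit Dubai → queue [Minsk, Perth, Delhi, Porto, Rabat]
Visit Minsk → queue [Perth, Delhi, Porto, Rabat]
Visit Perth → queue [Delhi, Porto, Rabat]
Visit Delhi → queue [Porto, Rabat]
Visit Porto → queue [Rabat]
Visit Rabat → queue []

Riga, Accra, Bern, Doha, Hanoi, Lima, Manila, Sofia, Bogota, Lagos, Dubai, Minsk, Perth, Delhi, Porto, Rabat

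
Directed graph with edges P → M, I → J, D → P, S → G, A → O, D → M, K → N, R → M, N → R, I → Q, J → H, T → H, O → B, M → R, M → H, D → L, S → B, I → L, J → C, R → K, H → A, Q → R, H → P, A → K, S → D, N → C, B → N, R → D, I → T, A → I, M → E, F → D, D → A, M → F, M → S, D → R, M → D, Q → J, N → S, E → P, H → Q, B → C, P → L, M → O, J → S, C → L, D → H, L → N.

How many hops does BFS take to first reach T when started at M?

Level 0: M
Level 1: D, E, F, H, O, R, S
Level 2: A, B, G, K, L, P, Q
Level 3: C, I, J, N
Level 4: T
T first appears at level 4.

4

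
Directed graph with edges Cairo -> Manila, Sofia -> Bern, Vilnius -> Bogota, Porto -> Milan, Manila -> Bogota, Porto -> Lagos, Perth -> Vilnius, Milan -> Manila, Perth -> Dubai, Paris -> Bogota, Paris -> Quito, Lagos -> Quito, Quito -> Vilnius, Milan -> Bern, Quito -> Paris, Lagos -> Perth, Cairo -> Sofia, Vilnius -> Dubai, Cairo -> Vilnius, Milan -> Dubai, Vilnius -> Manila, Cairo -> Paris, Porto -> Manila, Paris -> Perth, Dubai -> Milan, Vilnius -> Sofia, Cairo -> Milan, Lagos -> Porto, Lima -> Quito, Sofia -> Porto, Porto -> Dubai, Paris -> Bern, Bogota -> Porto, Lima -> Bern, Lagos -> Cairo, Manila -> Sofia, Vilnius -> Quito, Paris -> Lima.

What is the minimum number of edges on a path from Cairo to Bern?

Level 0: Cairo
Level 1: Manila, Milan, Paris, Sofia, Vilnius
Level 2: Bern, Bogota, Dubai, Lima, Perth, Porto, Quito
Level 3: Lagos
Bern first appears at level 2.

2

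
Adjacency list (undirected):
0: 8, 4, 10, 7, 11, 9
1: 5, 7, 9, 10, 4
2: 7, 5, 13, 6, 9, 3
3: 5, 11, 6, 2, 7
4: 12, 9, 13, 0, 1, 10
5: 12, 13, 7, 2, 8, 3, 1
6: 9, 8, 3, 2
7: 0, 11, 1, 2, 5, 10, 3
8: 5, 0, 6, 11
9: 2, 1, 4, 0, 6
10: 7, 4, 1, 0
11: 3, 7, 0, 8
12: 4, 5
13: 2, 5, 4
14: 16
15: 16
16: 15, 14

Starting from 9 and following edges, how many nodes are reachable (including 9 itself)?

BFS from 9 visits: 9, 2, 1, 4, 0, 6, 7, 5, 13, 3, 10, 12, 8, 11
Reachable nodes: 14 of 17 total.

14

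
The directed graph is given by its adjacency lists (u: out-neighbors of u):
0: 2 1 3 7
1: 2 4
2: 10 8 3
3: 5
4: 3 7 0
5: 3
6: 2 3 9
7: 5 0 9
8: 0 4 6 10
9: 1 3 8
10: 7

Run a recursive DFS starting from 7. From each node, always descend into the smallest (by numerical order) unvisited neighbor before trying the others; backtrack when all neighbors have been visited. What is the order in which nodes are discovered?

Visit 7
7 → 0
0 → 1
1 → 2
2 → 3
3 → 5
2 → 8
8 → 4
8 → 6
6 → 9
8 → 10

7 → 0 → 1 → 2 → 3 → 5 → 8 → 4 → 6 → 9 → 10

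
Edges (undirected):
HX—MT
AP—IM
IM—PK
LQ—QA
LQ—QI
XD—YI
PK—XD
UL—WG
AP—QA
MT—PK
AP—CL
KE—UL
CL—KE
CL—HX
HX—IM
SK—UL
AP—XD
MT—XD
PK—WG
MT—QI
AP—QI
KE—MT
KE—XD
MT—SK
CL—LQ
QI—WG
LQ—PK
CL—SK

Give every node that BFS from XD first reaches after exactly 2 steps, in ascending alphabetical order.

CL, HX, IM, LQ, QA, QI, SK, UL, WG

Level 0: XD
Level 1: AP, KE, MT, PK, YI
Level 2: CL, HX, IM, LQ, QA, QI, SK, UL, WG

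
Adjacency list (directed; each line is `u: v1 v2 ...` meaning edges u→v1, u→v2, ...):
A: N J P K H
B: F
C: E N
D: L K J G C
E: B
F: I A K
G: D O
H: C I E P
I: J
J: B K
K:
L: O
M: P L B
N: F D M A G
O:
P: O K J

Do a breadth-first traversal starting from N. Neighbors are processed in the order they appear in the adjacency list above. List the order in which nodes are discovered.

Visit N; enqueue F, D, M, A, G → queue [F, D, M, A, G]
Visit F; enqueue I, K → queue [D, M, A, G, I, K]
Visit D; enqueue L, J, C → queue [M, A, G, I, K, L, J, C]
Visit M; enqueue P, B → queue [A, G, I, K, L, J, C, P, B]
Visit A; enqueue H → queue [G, I, K, L, J, C, P, B, H]
Visit G; enqueue O → queue [I, K, L, J, C, P, B, H, O]
Visit I → queue [K, L, J, C, P, B, H, O]
Visit K → queue [L, J, C, P, B, H, O]
Visit L → queue [J, C, P, B, H, O]
Visit J → queue [C, P, B, H, O]
Visit C; enqueue E → queue [P, B, H, O, E]
Visit P → queue [B, H, O, E]
Visit B → queue [H, O, E]
Visit H → queue [O, E]
Visit O → queue [E]
Visit E → queue []

N, F, D, M, A, G, I, K, L, J, C, P, B, H, O, E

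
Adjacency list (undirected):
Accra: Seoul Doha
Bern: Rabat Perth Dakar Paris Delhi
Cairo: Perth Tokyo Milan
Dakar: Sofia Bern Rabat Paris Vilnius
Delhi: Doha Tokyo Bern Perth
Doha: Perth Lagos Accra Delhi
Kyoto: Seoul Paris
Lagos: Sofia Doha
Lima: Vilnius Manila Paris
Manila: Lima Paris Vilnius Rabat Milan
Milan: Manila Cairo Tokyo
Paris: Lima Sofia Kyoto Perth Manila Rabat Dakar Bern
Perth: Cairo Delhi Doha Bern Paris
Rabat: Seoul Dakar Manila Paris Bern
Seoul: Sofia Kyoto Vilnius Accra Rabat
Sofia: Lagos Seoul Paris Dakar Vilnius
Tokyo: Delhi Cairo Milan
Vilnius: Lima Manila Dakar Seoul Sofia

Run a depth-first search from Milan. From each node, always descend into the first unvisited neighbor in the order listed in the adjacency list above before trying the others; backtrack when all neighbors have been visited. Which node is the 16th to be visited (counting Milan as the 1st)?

Kyoto

Visit Milan
Milan → Manila
Manila → Lima
Lima → Vilnius
Vilnius → Dakar
Dakar → Sofia
Sofia → Lagos
Lagos → Doha
Doha → Perth
Perth → Cairo
Cairo → Tokyo
Tokyo → Delhi
Delhi → Bern
Bern → Rabat
Rabat → Seoul
Seoul → Kyoto
Kyoto → Paris
Seoul → Accra

Visit order: Milan, Manila, Lima, Vilnius, Dakar, Sofia, Lagos, Doha, Perth, Cairo, Tokyo, Delhi, Bern, Rabat, Seoul, Kyoto, Paris, Accra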